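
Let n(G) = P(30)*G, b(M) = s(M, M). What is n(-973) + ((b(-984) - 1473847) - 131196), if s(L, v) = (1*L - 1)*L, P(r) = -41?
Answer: -595910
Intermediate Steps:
s(L, v) = L*(-1 + L) (s(L, v) = (L - 1)*L = (-1 + L)*L = L*(-1 + L))
b(M) = M*(-1 + M)
n(G) = -41*G
n(-973) + ((b(-984) - 1473847) - 131196) = -41*(-973) + ((-984*(-1 - 984) - 1473847) - 131196) = 39893 + ((-984*(-985) - 1473847) - 131196) = 39893 + ((969240 - 1473847) - 131196) = 39893 + (-504607 - 131196) = 39893 - 635803 = -595910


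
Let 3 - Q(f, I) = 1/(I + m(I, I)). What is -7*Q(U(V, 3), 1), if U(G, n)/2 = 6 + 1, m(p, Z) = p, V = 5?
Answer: -35/2 ≈ -17.500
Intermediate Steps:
U(G, n) = 14 (U(G, n) = 2*(6 + 1) = 2*7 = 14)
Q(f, I) = 3 - 1/(2*I) (Q(f, I) = 3 - 1/(I + I) = 3 - 1/(2*I))
-7*Q(U(V, 3), 1) = -7*(3 - 1/2/1) = -7*(3 - 1/2*1) = -7*(3 - 1/2) = -7*5/2 = -35/2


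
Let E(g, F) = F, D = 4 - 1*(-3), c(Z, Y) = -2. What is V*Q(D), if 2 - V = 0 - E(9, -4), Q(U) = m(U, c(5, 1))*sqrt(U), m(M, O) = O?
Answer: 4*sqrt(7) ≈ 10.583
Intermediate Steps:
D = 7 (D = 4 + 3 = 7)
Q(U) = -2*sqrt(U)
V = -2 (V = 2 - (0 - 1*(-4)) = 2 - (0 + 4) = 2 - 1*4 = 2 - 4 = -2)
V*Q(D) = -(-4)*sqrt(7) = 4*sqrt(7)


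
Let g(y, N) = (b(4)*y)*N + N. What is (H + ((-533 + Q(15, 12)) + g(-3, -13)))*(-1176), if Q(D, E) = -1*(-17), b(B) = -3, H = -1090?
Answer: 2041536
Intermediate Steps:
Q(D, E) = 17
g(y, N) = N - 3*N*y (g(y, N) = (-3*y)*N + N = -3*N*y + N = N - 3*N*y)
(H + ((-533 + Q(15, 12)) + g(-3, -13)))*(-1176) = (-1090 + ((-533 + 17) - 13*(1 - 3*(-3))))*(-1176) = (-1090 + (-516 - 13*(1 + 9)))*(-1176) = (-1090 + (-516 - 13*10))*(-1176) = (-1090 + (-516 - 130))*(-1176) = (-1090 - 646)*(-1176) = -1736*(-1176) = 2041536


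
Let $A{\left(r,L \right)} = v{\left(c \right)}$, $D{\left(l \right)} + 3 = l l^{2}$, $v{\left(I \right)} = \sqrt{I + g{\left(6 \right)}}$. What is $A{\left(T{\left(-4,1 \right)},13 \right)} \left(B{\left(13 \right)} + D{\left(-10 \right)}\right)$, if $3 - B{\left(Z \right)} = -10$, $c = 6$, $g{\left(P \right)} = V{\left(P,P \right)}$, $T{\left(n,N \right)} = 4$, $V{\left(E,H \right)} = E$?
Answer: $- 1980 \sqrt{3} \approx -3429.5$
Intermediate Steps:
$g{\left(P \right)} = P$
$B{\left(Z \right)} = 13$ ($B{\left(Z \right)} = 3 - -10 = 3 + 10 = 13$)
$v{\left(I \right)} = \sqrt{6 + I}$ ($v{\left(I \right)} = \sqrt{I + 6} = \sqrt{6 + I}$)
$D{\left(l \right)} = -3 + l^{3}$ ($D{\left(l \right)} = -3 + l l^{2} = -3 + l^{3}$)
$A{\left(r,L \right)} = 2 \sqrt{3}$ ($A{\left(r,L \right)} = \sqrt{6 + 6} = \sqrt{12} = 2 \sqrt{3}$)
$A{\left(T{\left(-4,1 \right)},13 \right)} \left(B{\left(13 \right)} + D{\left(-10 \right)}\right) = 2 \sqrt{3} \left(13 + \left(-3 + \left(-10\right)^{3}\right)\right) = 2 \sqrt{3} \left(13 - 1003\right) = 2 \sqrt{3} \left(-990\right) = - 1980 \sqrt{3}$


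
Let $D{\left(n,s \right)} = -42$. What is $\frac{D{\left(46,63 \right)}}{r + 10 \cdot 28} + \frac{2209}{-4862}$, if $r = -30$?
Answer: $- \frac{378227}{607750} \approx -0.62234$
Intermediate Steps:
$\frac{D{\left(46,63 \right)}}{r + 10 \cdot 28} + \frac{2209}{-4862} = - \frac{42}{-30 + 10 \cdot 28} + \frac{2209}{-4862} = - \frac{42}{-30 + 280} + 2209 \left(- \frac{1}{4862}\right) = - \frac{42}{250} - \frac{2209}{4862} = \left(-42\right) \frac{1}{250} - \frac{2209}{4862} = - \frac{21}{125} - \frac{2209}{4862} = - \frac{378227}{607750}$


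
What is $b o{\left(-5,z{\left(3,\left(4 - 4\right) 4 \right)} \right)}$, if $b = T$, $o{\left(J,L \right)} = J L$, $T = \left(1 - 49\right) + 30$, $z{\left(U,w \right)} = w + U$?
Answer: $270$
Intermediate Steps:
$z{\left(U,w \right)} = U + w$
$T = -18$ ($T = -48 + 30 = -18$)
$b = -18$
$b o{\left(-5,z{\left(3,\left(4 - 4\right) 4 \right)} \right)} = - 18 \left(- 5 \left(3 + \left(4 - 4\right) 4\right)\right) = - 18 \left(- 5 \left(3 + 0 \cdot 4\right)\right) = - 18 \left(- 5 \left(3 + 0\right)\right) = - 18 \left(\left(-5\right) 3\right) = \left(-18\right) \left(-15\right) = 270$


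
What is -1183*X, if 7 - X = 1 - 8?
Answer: -16562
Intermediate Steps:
X = 14 (X = 7 - (1 - 8) = 7 - 1*(-7) = 7 + 7 = 14)
-1183*X = -1183*14 = -16562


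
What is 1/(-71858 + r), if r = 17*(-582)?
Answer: -1/81752 ≈ -1.2232e-5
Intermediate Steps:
r = -9894
1/(-71858 + r) = 1/(-71858 - 9894) = 1/(-81752) = -1/81752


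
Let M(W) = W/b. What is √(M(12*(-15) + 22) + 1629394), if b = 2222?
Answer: √2011195143705/1111 ≈ 1276.5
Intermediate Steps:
M(W) = W/2222
√(M(12*(-15) + 22) + 1629394) = √((12*(-15) + 22)/2222 + 1629394) = √((-180 + 22)/2222 + 1629394) = √((1/2222)*(-158) + 1629394) = √(-79/1111 + 1629394) = √(1810256655/1111) = √2011195143705/1111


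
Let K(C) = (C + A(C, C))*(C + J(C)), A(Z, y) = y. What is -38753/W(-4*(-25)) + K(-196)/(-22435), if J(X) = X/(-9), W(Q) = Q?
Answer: -225322217/576900 ≈ -390.57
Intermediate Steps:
J(X) = -X/9 (J(X) = X*(-⅑) = -X/9)
K(C) = 16*C²/9 (K(C) = (C + C)*(C - C/9) = (2*C)*(8*C/9) = 16*C²/9)
-38753/W(-4*(-25)) + K(-196)/(-22435) = -38753/((-4*(-25))) + ((16/9)*(-196)²)/(-22435) = -38753/100 + ((16/9)*38416)*(-1/22435) = -38753*1/100 + (614656/9)*(-1/22435) = -38753/100 - 87808/28845 = -225322217/576900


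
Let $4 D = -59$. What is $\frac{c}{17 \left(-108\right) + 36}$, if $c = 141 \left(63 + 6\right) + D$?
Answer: $- \frac{38857}{7200} \approx -5.3968$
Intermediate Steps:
$D = - \frac{59}{4}$ ($D = \frac{1}{4} \left(-59\right) = - \frac{59}{4} \approx -14.75$)
$c = \frac{38857}{4}$ ($c = 141 \left(63 + 6\right) - \frac{59}{4} = 141 \cdot 69 - \frac{59}{4} = 9729 - \frac{59}{4} = \frac{38857}{4} \approx 9714.3$)
$\frac{c}{17 \left(-108\right) + 36} = \frac{38857}{4 \left(17 \left(-108\right) + 36\right)} = \frac{38857}{4 \left(-1836 + 36\right)} = \frac{38857}{4 \left(-1800\right)} = \frac{38857}{4} \left(- \frac{1}{1800}\right) = - \frac{38857}{7200}$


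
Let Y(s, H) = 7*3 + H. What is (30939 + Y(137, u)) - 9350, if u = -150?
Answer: 21460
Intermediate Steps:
Y(s, H) = 21 + H
(30939 + Y(137, u)) - 9350 = (30939 + (21 - 150)) - 9350 = (30939 - 129) - 9350 = 30810 - 9350 = 21460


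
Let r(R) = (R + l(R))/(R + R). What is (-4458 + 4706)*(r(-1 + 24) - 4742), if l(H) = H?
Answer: -1175768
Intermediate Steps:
r(R) = 1 (r(R) = (R + R)/(R + R) = (2*R)/((2*R)) = (2*R)*(1/(2*R)) = 1)
(-4458 + 4706)*(r(-1 + 24) - 4742) = (-4458 + 4706)*(1 - 4742) = 248*(-4741) = -1175768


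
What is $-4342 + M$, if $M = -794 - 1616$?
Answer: $-6752$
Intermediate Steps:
$M = -2410$ ($M = -794 - 1616 = -2410$)
$-4342 + M = -4342 - 2410 = -6752$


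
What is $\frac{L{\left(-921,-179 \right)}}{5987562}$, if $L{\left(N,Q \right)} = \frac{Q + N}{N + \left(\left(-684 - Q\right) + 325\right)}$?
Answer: $\frac{550}{3296152881} \approx 1.6686 \cdot 10^{-7}$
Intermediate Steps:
$L{\left(N,Q \right)} = \frac{N + Q}{-359 + N - Q}$ ($L{\left(N,Q \right)} = \frac{N + Q}{N - \left(359 + Q\right)} = \frac{N + Q}{-359 + N - Q}$)
$\frac{L{\left(-921,-179 \right)}}{5987562} = \frac{\frac{1}{-359 - 921 - -179} \left(-921 - 179\right)}{5987562} = \frac{1}{-359 - 921 + 179} \left(-1100\right) \frac{1}{5987562} = \frac{1}{-1101} \left(-1100\right) \frac{1}{5987562} = \left(- \frac{1}{1101}\right) \left(-1100\right) \frac{1}{5987562} = \frac{1100}{1101} \cdot \frac{1}{5987562} = \frac{550}{3296152881}$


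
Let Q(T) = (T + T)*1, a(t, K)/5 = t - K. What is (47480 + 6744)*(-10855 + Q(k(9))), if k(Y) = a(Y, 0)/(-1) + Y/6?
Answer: -593319008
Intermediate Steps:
a(t, K) = -5*K + 5*t (a(t, K) = 5*(t - K) = -5*K + 5*t)
k(Y) = -29*Y/6 (k(Y) = (-5*0 + 5*Y)/(-1) + Y/6 = (0 + 5*Y)*(-1) + Y*(⅙) = (5*Y)*(-1) + Y/6 = -5*Y + Y/6 = -29*Y/6)
Q(T) = 2*T (Q(T) = (2*T)*1 = 2*T)
(47480 + 6744)*(-10855 + Q(k(9))) = (47480 + 6744)*(-10855 + 2*(-29/6*9)) = 54224*(-10855 + 2*(-87/2)) = 54224*(-10855 - 87) = 54224*(-10942) = -593319008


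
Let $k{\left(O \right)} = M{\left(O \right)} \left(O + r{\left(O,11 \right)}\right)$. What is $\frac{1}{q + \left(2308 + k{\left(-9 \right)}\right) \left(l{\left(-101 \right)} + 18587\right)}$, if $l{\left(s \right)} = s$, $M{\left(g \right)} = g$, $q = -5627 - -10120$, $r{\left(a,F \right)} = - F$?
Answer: $\frac{1}{45997661} \approx 2.174 \cdot 10^{-8}$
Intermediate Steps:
$q = 4493$ ($q = -5627 + 10120 = 4493$)
$k{\left(O \right)} = O \left(-11 + O\right)$ ($k{\left(O \right)} = O \left(O - 11\right) = O \left(-11 + O\right)$)
$\frac{1}{q + \left(2308 + k{\left(-9 \right)}\right) \left(l{\left(-101 \right)} + 18587\right)} = \frac{1}{4493 + \left(2308 - 9 \left(-11 - 9\right)\right) \left(-101 + 18587\right)} = \frac{1}{4493 + \left(2308 - -180\right) 18486} = \frac{1}{4493 + \left(2308 + 180\right) 18486} = \frac{1}{4493 + 2488 \cdot 18486} = \frac{1}{4493 + 45993168} = \frac{1}{45997661}$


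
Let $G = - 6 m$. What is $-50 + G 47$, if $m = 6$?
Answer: $-1742$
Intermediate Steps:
$G = -36$ ($G = \left(-6\right) 6 = -36$)
$-50 + G 47 = -50 - 1692 = -1742$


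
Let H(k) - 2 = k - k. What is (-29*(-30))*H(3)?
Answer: 1740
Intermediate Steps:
H(k) = 2 (H(k) = 2 + (k - k) = 2 + 0 = 2)
(-29*(-30))*H(3) = -29*(-30)*2 = 870*2 = 1740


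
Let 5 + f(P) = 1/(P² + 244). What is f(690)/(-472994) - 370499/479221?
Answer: -83475193205673165/107972255071063856 ≈ -0.77312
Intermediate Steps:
f(P) = -5 + 1/(244 + P²) (f(P) = -5 + 1/(P² + 244) = -5 + 1/(244 + P²))
f(690)/(-472994) - 370499/479221 = ((-1219 - 5*690²)/(244 + 690²))/(-472994) - 370499/479221 = ((-1219 - 5*476100)/(244 + 476100))*(-1/472994) - 370499*1/479221 = ((-1219 - 2380500)/476344)*(-1/472994) - 370499/479221 = ((1/476344)*(-2381719))*(-1/472994) - 370499/479221 = -2381719/476344*(-1/472994) - 370499/479221 = 2381719/225307853936 - 370499/479221 = -83475193205673165/107972255071063856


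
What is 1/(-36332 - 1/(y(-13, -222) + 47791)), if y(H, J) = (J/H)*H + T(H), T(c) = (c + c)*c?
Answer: -47907/1740557125 ≈ -2.7524e-5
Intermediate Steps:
T(c) = 2*c² (T(c) = (2*c)*c = 2*c²)
y(H, J) = J + 2*H² (y(H, J) = (J/H)*H + 2*H² = J + 2*H²)
1/(-36332 - 1/(y(-13, -222) + 47791)) = 1/(-36332 - 1/((-222 + 2*(-13)²) + 47791)) = 1/(-36332 - 1/((-222 + 2*169) + 47791)) = 1/(-36332 - 1/((-222 + 338) + 47791)) = 1/(-36332 - 1/(116 + 47791)) = 1/(-36332 - 1/47907) = 1/(-1740557125/47907) = -47907/1740557125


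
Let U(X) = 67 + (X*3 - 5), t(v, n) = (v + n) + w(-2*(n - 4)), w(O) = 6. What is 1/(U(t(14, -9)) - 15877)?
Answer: -1/15782 ≈ -6.3363e-5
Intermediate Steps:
t(v, n) = 6 + n + v (t(v, n) = (v + n) + 6 = (n + v) + 6 = 6 + n + v)
U(X) = 62 + 3*X (U(X) = 67 + (3*X - 5) = 67 + (-5 + 3*X) = 62 + 3*X)
1/(U(t(14, -9)) - 15877) = 1/((62 + 3*(6 - 9 + 14)) - 15877) = 1/((62 + 3*11) - 15877) = 1/((62 + 33) - 15877) = 1/(95 - 15877) = 1/(-15782) = -1/15782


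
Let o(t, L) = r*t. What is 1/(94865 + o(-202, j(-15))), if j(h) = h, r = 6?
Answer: 1/93653 ≈ 1.0678e-5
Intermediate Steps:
o(t, L) = 6*t
1/(94865 + o(-202, j(-15))) = 1/(94865 + 6*(-202)) = 1/(94865 - 1212) = 1/93653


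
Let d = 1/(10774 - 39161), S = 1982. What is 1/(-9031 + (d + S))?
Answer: -28387/200099964 ≈ -0.00014186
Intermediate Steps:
d = -1/28387 (d = 1/(-28387) = -1/28387 ≈ -3.5227e-5)
1/(-9031 + (d + S)) = 1/(-9031 + (-1/28387 + 1982)) = 1/(-9031 + 56263033/28387) = 1/(-200099964/28387) = -28387/200099964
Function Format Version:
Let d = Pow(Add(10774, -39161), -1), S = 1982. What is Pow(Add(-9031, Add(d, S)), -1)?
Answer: Rational(-28387, 200099964) ≈ -0.00014186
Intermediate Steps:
d = Rational(-1, 28387) (d = Pow(-28387, -1) = Rational(-1, 28387) ≈ -3.5227e-5)
Pow(Add(-9031, Add(d, S)), -1) = Pow(Add(-9031, Add(Rational(-1, 28387), 1982)), -1) = Pow(Add(-9031, Rational(56263033, 28387)), -1) = Pow(Rational(-200099964, 28387), -1) = Rational(-28387, 200099964)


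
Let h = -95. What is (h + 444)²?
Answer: 121801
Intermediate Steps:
(h + 444)² = (-95 + 444)² = 349² = 121801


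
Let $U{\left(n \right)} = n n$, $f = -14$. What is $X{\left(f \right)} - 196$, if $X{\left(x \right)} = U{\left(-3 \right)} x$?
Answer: $-322$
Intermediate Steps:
$U{\left(n \right)} = n^{2}$
$X{\left(x \right)} = 9 x$ ($X{\left(x \right)} = \left(-3\right)^{2} x = 9 x$)
$X{\left(f \right)} - 196 = 9 \left(-14\right) - 196 = -126 - 196 = -322$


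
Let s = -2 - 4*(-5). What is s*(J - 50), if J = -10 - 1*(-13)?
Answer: -846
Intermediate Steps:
s = 18 (s = -2 + 20 = 18)
J = 3 (J = -10 + 13 = 3)
s*(J - 50) = 18*(3 - 50) = 18*(-47) = -846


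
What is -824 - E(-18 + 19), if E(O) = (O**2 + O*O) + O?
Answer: -827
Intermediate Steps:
E(O) = O + 2*O**2 (E(O) = (O**2 + O**2) + O = 2*O**2 + O = O + 2*O**2)
-824 - E(-18 + 19) = -824 - (-18 + 19)*(1 + 2*(-18 + 19)) = -824 - (1 + 2*1) = -824 - (1 + 2) = -824 - 3 = -827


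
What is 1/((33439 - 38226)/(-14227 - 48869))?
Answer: 63096/4787 ≈ 13.181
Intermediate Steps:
1/((33439 - 38226)/(-14227 - 48869)) = 1/(-4787/(-63096)) = 1/(-4787*(-1/63096)) = 1/(4787/63096) = 63096/4787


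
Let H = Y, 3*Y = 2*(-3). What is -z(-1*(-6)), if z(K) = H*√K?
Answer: 2*√6 ≈ 4.8990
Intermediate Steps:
Y = -2 (Y = (2*(-3))/3 = (⅓)*(-6) = -2)
H = -2
z(K) = -2*√K
-z(-1*(-6)) = -(-2)*√(-1*(-6)) = -(-2)*√6 = 2*√6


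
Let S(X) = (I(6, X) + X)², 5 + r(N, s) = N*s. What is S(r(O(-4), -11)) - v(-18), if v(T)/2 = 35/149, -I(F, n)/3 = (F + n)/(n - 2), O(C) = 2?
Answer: 106582814/125309 ≈ 850.56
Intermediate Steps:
r(N, s) = -5 + N*s
I(F, n) = -3*(F + n)/(-2 + n) (I(F, n) = -3*(F + n)/(n - 2) = -3*(F + n)/(-2 + n))
v(T) = 70/149 (v(T) = 2*(35/149) = 70/149)
S(X) = (X + 3*(-6 - X)/(-2 + X))² (S(X) = (3*(-1*6 - X)/(-2 + X) + X)² = (3*(-6 - X)/(-2 + X) + X)² = (X + 3*(-6 - X)/(-2 + X))²)
S(r(O(-4), -11)) - v(-18) = (-18 + (-5 + 2*(-11))² - 5*(-5 + 2*(-11)))²/(-2 + (-5 + 2*(-11)))² - 1*70/149 = (-18 + (-5 - 22)² - 5*(-5 - 22))²/(-2 + (-5 - 22))² - 70/149 = (-18 + (-27)² - 5*(-27))²/(-2 - 27)² - 70/149 = (-18 + 729 + 135)²/(-29)² - 70/149 = (1/841)*846² - 70/149 = (1/841)*715716 - 70/149 = 715716/841 - 70/149 = 106582814/125309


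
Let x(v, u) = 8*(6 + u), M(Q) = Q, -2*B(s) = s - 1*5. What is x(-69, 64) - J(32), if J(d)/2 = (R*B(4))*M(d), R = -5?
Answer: 720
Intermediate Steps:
B(s) = 5/2 - s/2 (B(s) = -(s - 1*5)/2 = -(s - 5)/2 = -(-5 + s)/2 = 5/2 - s/2)
x(v, u) = 48 + 8*u
J(d) = -5*d (J(d) = 2*((-5*(5/2 - 1/2*4))*d) = 2*((-5*(5/2 - 2))*d) = 2*((-5*1/2)*d) = 2*(-5*d/2) = -5*d)
x(-69, 64) - J(32) = (48 + 8*64) - (-5)*32 = (48 + 512) - 1*(-160) = 560 + 160 = 720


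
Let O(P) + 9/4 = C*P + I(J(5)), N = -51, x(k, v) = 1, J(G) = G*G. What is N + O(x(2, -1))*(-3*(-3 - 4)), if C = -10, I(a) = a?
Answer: 867/4 ≈ 216.75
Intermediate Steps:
J(G) = G²
O(P) = 91/4 - 10*P (O(P) = -9/4 + (-10*P + 5²) = -9/4 + (-10*P + 25) = -9/4 + (25 - 10*P) = 91/4 - 10*P)
N + O(x(2, -1))*(-3*(-3 - 4)) = -51 + (91/4 - 10*1)*(-3*(-3 - 4)) = -51 + (91/4 - 10)*(-3*(-7)) = -51 + (51/4)*21 = -51 + 1071/4 = 867/4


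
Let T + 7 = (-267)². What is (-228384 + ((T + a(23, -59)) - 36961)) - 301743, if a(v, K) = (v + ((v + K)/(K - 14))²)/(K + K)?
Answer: -311773844395/628822 ≈ -4.9581e+5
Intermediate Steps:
T = 71282 (T = -7 + (-267)² = -7 + 71289 = 71282)
a(v, K) = (v + (K + v)²/(-14 + K)²)/(2*K) (a(v, K) = (v + ((K + v)/(-14 + K))²)/((2*K)) = (v + ((K + v)/(-14 + K))²)*(1/(2*K)) = (v + (K + v)²/(-14 + K)²)*(1/(2*K)) = (v + (K + v)²/(-14 + K)²)/(2*K))
(-228384 + ((T + a(23, -59)) - 36961)) - 301743 = (-228384 + ((71282 + ((½)*23/(-59) + (½)*(-59 + 23)²/(-59*(-14 - 59)²))) - 36961)) - 301743 = (-228384 + ((71282 + ((½)*23*(-1/59) + (½)*(-1/59)*(-36)²/(-73)²)) - 36961)) - 301743 = (-228384 + ((71282 + (-23/118 + (½)*(-1/59)*(1/5329)*1296)) - 36961)) - 301743 = (-228384 + ((71282 + (-23/118 - 648/314411)) - 36961)) - 301743 = (-228384 + ((71282 - 123863/628822) - 36961)) - 301743 = (-228384 + (44823565941/628822 - 36961)) - 301743 = (-228384 + 21581675999/628822) - 301743 = -122031207649/628822 - 301743 = -311773844395/628822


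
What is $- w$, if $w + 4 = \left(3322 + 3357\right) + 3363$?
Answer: $-10038$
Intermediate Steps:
$w = 10038$ ($w = -4 + \left(\left(3322 + 3357\right) + 3363\right) = -4 + \left(6679 + 3363\right) = -4 + 10042 = 10038$)
$- w = \left(-1\right) 10038 = -10038$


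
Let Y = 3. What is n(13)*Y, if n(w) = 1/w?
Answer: 3/13 ≈ 0.23077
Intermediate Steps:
n(13)*Y = 3/13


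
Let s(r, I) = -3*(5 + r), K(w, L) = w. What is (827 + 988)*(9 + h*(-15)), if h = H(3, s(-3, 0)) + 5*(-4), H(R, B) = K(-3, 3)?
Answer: 642510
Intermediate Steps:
s(r, I) = -15 - 3*r
H(R, B) = -3
h = -23 (h = -3 + 5*(-4) = -3 - 20 = -23)
(827 + 988)*(9 + h*(-15)) = (827 + 988)*(9 - 23*(-15)) = 1815*(9 + 345) = 1815*354 = 642510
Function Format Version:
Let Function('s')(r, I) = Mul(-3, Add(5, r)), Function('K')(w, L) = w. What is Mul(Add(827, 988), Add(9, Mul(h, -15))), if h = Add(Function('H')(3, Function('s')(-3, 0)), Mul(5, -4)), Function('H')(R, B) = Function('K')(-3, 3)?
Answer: 642510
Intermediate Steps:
Function('s')(r, I) = Add(-15, Mul(-3, r))
Function('H')(R, B) = -3
h = -23 (h = Add(-3, Mul(5, -4)) = Add(-3, -20) = -23)
Mul(Add(827, 988), Add(9, Mul(h, -15))) = Mul(Add(827, 988), Add(9, Mul(-23, -15))) = Mul(1815, Add(9, 345)) = Mul(1815, 354) = 642510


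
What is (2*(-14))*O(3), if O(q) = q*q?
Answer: -252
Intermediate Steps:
O(q) = q²
(2*(-14))*O(3) = (2*(-14))*3² = -28*9 = -252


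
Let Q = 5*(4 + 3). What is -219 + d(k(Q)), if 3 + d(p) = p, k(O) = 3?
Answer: -219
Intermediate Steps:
Q = 35 (Q = 5*7 = 35)
d(p) = -3 + p
-219 + d(k(Q)) = -219 + (-3 + 3) = -219 + 0 = -219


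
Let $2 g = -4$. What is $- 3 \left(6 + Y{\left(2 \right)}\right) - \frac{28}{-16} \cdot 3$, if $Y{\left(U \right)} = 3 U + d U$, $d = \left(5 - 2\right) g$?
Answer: $0$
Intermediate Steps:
$g = -2$ ($g = \frac{1}{2} \left(-4\right) = -2$)
$d = -6$ ($d = \left(5 - 2\right) \left(-2\right) = 3 \left(-2\right) = -6$)
$Y{\left(U \right)} = - 3 U$ ($Y{\left(U \right)} = 3 U - 6 U = - 3 U$)
$- 3 \left(6 + Y{\left(2 \right)}\right) - \frac{28}{-16} \cdot 3 = - 3 \left(6 - 6\right) - \frac{28}{-16} \cdot 3 = - 3 \left(6 - 6\right) \left(-28\right) \left(- \frac{1}{16}\right) 3 = \left(-3\right) 0 \cdot \frac{7}{4} \cdot 3 = 0 \cdot \frac{21}{4} = 0$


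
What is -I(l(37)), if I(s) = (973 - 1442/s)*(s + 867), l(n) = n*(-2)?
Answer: -29120546/37 ≈ -7.8704e+5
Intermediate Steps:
l(n) = -2*n
I(s) = (867 + s)*(973 - 1442/s) (I(s) = (973 - 1442/s)*(867 + s) = (867 + s)*(973 - 1442/s))
-I(l(37)) = -(842149 - 1250214/((-2*37)) + 973*(-2*37)) = -(842149 - 1250214/(-74) + 973*(-74)) = -(842149 - 1250214*(-1/74) - 72002) = -(842149 + 625107/37 - 72002) = -1*29120546/37 = -29120546/37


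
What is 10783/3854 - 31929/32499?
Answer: 1848637/1018302 ≈ 1.8154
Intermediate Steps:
10783/3854 - 31929/32499 = 10783*(1/3854) - 31929*1/32499 = 263/94 - 10643/10833 = 1848637/1018302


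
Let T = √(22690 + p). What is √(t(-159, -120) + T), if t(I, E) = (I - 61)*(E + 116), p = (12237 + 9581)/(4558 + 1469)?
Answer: 2*√(163090620 + 861*√1051453569)/861 ≈ 32.104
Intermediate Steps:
p = 21818/6027 ≈ 3.6200
T = 4*√1051453569/861 (T = √(22690 + 21818/6027) = √(136774448/6027) = 4*√1051453569/861 ≈ 150.64)
t(I, E) = (-61 + I)*(116 + E)
√(t(-159, -120) + T) = √((-7076 - 61*(-120) + 116*(-159) - 120*(-159)) + 4*√1051453569/861) = √((-7076 + 7320 - 18444 + 19080) + 4*√1051453569/861) = √(880 + 4*√1051453569/861)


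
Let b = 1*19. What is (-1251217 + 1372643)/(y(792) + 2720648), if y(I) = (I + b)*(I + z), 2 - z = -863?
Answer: 121426/4064475 ≈ 0.029875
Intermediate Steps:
z = 865 (z = 2 - 1*(-863) = 2 + 863 = 865)
b = 19
y(I) = (19 + I)*(865 + I) (y(I) = (I + 19)*(I + 865) = (19 + I)*(865 + I))
(-1251217 + 1372643)/(y(792) + 2720648) = (-1251217 + 1372643)/((16435 + 792**2 + 884*792) + 2720648) = 121426/((16435 + 627264 + 700128) + 2720648) = 121426/(1343827 + 2720648) = 121426/4064475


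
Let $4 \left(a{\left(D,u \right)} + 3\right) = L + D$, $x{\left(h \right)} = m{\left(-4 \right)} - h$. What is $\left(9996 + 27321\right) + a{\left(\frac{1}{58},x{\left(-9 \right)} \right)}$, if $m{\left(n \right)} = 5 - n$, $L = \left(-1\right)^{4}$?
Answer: $\frac{8656907}{232} \approx 37314.0$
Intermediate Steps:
$L = 1$
$x{\left(h \right)} = 9 - h$ ($x{\left(h \right)} = \left(5 - -4\right) - h = \left(5 + 4\right) - h = 9 - h$)
$a{\left(D,u \right)} = - \frac{11}{4} + \frac{D}{4}$ ($a{\left(D,u \right)} = -3 + \frac{1 + D}{4} = -3 + \left(\frac{1}{4} + \frac{D}{4}\right) = - \frac{11}{4} + \frac{D}{4}$)
$\left(9996 + 27321\right) + a{\left(\frac{1}{58},x{\left(-9 \right)} \right)} = \left(9996 + 27321\right) - \left(\frac{11}{4} - \frac{1}{4 \cdot 58}\right) = 37317 + \left(- \frac{11}{4} + \frac{1}{4} \cdot \frac{1}{58}\right) = 37317 + \left(- \frac{11}{4} + \frac{1}{232}\right) = 37317 - \frac{637}{232} = \frac{8656907}{232}$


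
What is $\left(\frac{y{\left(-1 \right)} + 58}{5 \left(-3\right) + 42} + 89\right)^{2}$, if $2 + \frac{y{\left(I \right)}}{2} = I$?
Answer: $\frac{6027025}{729} \approx 8267.5$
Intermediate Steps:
$y{\left(I \right)} = -4 + 2 I$
$\left(\frac{y{\left(-1 \right)} + 58}{5 \left(-3\right) + 42} + 89\right)^{2} = \left(\frac{\left(-4 + 2 \left(-1\right)\right) + 58}{5 \left(-3\right) + 42} + 89\right)^{2} = \left(\frac{\left(-4 - 2\right) + 58}{-15 + 42} + 89\right)^{2} = \left(\frac{-6 + 58}{27} + 89\right)^{2} = \left(52 \cdot \frac{1}{27} + 89\right)^{2} = \left(\frac{52}{27} + 89\right)^{2} = \left(\frac{2455}{27}\right)^{2} = \frac{6027025}{729}$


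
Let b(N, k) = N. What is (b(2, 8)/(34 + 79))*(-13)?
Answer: -26/113 ≈ -0.23009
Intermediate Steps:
(b(2, 8)/(34 + 79))*(-13) = (2/(34 + 79))*(-13) = (2/113)*(-13) = -26/113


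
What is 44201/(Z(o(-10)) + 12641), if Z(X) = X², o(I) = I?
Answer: 44201/12741 ≈ 3.4692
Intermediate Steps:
44201/(Z(o(-10)) + 12641) = 44201/((-10)² + 12641) = 44201/(100 + 12641) = 44201/12741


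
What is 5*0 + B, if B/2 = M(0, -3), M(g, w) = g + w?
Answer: -6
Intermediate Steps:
B = -6 (B = 2*(0 - 3) = 2*(-3) = -6)
5*0 + B = 5*0 - 6 = 0 - 6 = -6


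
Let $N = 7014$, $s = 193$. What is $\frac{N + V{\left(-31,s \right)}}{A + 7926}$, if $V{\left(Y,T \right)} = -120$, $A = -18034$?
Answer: $- \frac{3447}{5054} \approx -0.68203$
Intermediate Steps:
$\frac{N + V{\left(-31,s \right)}}{A + 7926} = \frac{7014 - 120}{-18034 + 7926} = \frac{6894}{-10108} = 6894 \left(- \frac{1}{10108}\right) = - \frac{3447}{5054}$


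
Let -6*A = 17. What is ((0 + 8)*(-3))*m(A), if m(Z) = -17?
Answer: 408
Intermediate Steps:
A = -17/6 (A = -⅙*17 = -17/6 ≈ -2.8333)
((0 + 8)*(-3))*m(A) = ((0 + 8)*(-3))*(-17) = (8*(-3))*(-17) = -24*(-17) = 408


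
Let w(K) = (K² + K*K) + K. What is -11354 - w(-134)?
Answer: -47132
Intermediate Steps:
w(K) = K + 2*K² (w(K) = (K² + K²) + K = 2*K² + K = K + 2*K²)
-11354 - w(-134) = -11354 - (-134)*(1 + 2*(-134)) = -11354 - (-134)*(1 - 268) = -11354 - (-134)*(-267) = -11354 - 1*35778 = -11354 - 35778 = -47132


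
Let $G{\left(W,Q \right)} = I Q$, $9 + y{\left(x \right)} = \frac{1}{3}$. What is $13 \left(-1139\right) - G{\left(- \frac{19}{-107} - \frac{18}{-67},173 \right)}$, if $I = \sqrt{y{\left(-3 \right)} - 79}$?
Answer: $-14807 - \frac{173 i \sqrt{789}}{3} \approx -14807.0 - 1619.8 i$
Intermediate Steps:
$y{\left(x \right)} = - \frac{26}{3}$ ($y{\left(x \right)} = -9 + \frac{1}{3} = - \frac{26}{3}$)
$I = \frac{i \sqrt{789}}{3}$ ($I = \sqrt{- \frac{26}{3} - 79} = \sqrt{- \frac{263}{3}} = \frac{i \sqrt{789}}{3} \approx 9.3631 i$)
$G{\left(W,Q \right)} = \frac{i Q \sqrt{789}}{3}$ ($G{\left(W,Q \right)} = \frac{i \sqrt{789}}{3} Q = \frac{i Q \sqrt{789}}{3}$)
$13 \left(-1139\right) - G{\left(- \frac{19}{-107} - \frac{18}{-67},173 \right)} = 13 \left(-1139\right) - \frac{1}{3} i 173 \sqrt{789} = -14807 - \frac{173 i \sqrt{789}}{3}$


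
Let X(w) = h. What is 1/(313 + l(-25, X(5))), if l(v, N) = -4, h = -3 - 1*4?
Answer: 1/309 ≈ 0.0032362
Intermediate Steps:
h = -7 (h = -3 - 4 = -7)
X(w) = -7
1/(313 + l(-25, X(5))) = 1/(313 - 4) = 1/309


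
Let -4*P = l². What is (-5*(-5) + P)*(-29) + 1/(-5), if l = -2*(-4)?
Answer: -1306/5 ≈ -261.20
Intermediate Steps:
l = 8
P = -16 (P = -¼*8² = -¼*64 = -16)
(-5*(-5) + P)*(-29) + 1/(-5) = (-5*(-5) - 16)*(-29) + 1/(-5) = (25 - 16)*(-29) - ⅕ = 9*(-29) - ⅕ = -261 - ⅕ = -1306/5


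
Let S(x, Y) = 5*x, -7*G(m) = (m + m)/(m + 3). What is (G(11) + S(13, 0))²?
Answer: 10074276/2401 ≈ 4195.9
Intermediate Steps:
G(m) = -2*m/(7*(3 + m)) (G(m) = -(m + m)/(7*(m + 3)) = -2*m/(7*(3 + m)))
(G(11) + S(13, 0))² = (-2*11/(21 + 7*11) + 5*13)² = (-2*11/(21 + 77) + 65)² = (-2*11/98 + 65)² = (-2*11*1/98 + 65)² = (-11/49 + 65)² = (3174/49)² = 10074276/2401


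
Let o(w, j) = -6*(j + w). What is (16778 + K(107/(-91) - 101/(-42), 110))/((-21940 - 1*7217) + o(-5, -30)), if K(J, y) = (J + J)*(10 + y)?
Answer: -1553638/2634177 ≈ -0.58980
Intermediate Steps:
K(J, y) = 2*J*(10 + y) (K(J, y) = (2*J)*(10 + y) = 2*J*(10 + y))
o(w, j) = -6*j - 6*w
(16778 + K(107/(-91) - 101/(-42), 110))/((-21940 - 1*7217) + o(-5, -30)) = (16778 + 2*(107/(-91) - 101/(-42))*(10 + 110))/((-21940 - 1*7217) + (-6*(-30) - 6*(-5))) = (16778 + 2*(107*(-1/91) - 101*(-1/42))*120)/((-21940 - 7217) + (180 + 30)) = (16778 + 2*(-107/91 + 101/42)*120)/(-29157 + 210) = (16778 + 2*(671/546)*120)/(-28947) = (16778 + 26840/91)*(-1/28947) = (1553638/91)*(-1/28947) = -1553638/2634177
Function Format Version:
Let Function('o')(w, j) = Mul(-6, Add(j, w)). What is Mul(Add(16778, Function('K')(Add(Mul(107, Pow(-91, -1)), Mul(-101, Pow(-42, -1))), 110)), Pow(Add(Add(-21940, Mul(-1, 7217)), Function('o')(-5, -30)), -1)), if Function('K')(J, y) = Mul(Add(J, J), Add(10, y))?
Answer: Rational(-1553638, 2634177) ≈ -0.58980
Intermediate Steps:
Function('K')(J, y) = Mul(2, J, Add(10, y)) (Function('K')(J, y) = Mul(Mul(2, J), Add(10, y)) = Mul(2, J, Add(10, y)))
Function('o')(w, j) = Add(Mul(-6, j), Mul(-6, w))
Mul(Add(16778, Function('K')(Add(Mul(107, Pow(-91, -1)), Mul(-101, Pow(-42, -1))), 110)), Pow(Add(Add(-21940, Mul(-1, 7217)), Function('o')(-5, -30)), -1)) = Mul(Add(16778, Mul(2, Add(Mul(107, Pow(-91, -1)), Mul(-101, Pow(-42, -1))), Add(10, 110))), Pow(Add(Add(-21940, Mul(-1, 7217)), Add(Mul(-6, -30), Mul(-6, -5))), -1)) = Mul(Add(16778, Mul(2, Add(Mul(107, Rational(-1, 91)), Mul(-101, Rational(-1, 42))), 120)), Pow(Add(Add(-21940, -7217), Add(180, 30)), -1)) = Mul(Add(16778, Mul(2, Add(Rational(-107, 91), Rational(101, 42)), 120)), Pow(Add(-29157, 210), -1)) = Mul(Add(16778, Mul(2, Rational(671, 546), 120)), Pow(-28947, -1)) = Mul(Add(16778, Rational(26840, 91)), Rational(-1, 28947)) = Mul(Rational(1553638, 91), Rational(-1, 28947)) = Rational(-1553638, 2634177)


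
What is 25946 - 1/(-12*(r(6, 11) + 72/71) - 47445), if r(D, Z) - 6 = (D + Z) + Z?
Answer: 88175587013/3398427 ≈ 25946.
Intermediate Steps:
r(D, Z) = 6 + D + 2*Z (r(D, Z) = 6 + ((D + Z) + Z) = 6 + (D + 2*Z) = 6 + D + 2*Z)
25946 - 1/(-12*(r(6, 11) + 72/71) - 47445) = 25946 - 1/(-12*((6 + 6 + 2*11) + 72/71) - 47445) = 25946 - 1/(-12*((6 + 6 + 22) + 72*(1/71)) - 47445) = 25946 - 1/(-12*(34 + 72/71) - 47445) = 25946 - 1/(-12*2486/71 - 47445) = 25946 - 1/(-29832/71 - 47445) = 25946 - 1/(-3398427/71) = 25946 - 1*(-71/3398427) = 25946 + 71/3398427 = 88175587013/3398427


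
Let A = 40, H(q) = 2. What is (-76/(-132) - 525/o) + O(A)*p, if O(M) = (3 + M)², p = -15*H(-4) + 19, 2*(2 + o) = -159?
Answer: -109365734/5379 ≈ -20332.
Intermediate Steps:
o = -163/2 (o = -2 + (½)*(-159) = -2 - 159/2 = -163/2 ≈ -81.500)
p = -11 (p = -15*2 + 19 = -30 + 19 = -11)
(-76/(-132) - 525/o) + O(A)*p = (-76/(-132) - 525/(-163/2)) + (3 + 40)²*(-11) = (-76*(-1/132) - 525*(-2/163)) + 43²*(-11) = (19/33 + 1050/163) + 1849*(-11) = 37747/5379 - 20339 = -109365734/5379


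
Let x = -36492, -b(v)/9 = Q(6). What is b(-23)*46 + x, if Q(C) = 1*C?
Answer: -38976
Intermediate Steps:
Q(C) = C
b(v) = -54 (b(v) = -9*6 = -54)
b(-23)*46 + x = -54*46 - 36492 = -2484 - 36492 = -38976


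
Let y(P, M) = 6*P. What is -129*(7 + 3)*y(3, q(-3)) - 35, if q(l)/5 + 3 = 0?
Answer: -23255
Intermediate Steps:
q(l) = -15 (q(l) = -15 + 5*0 = -15 + 0 = -15)
-129*(7 + 3)*y(3, q(-3)) - 35 = -129*(7 + 3)*6*3 - 35 = -1290*18 - 35 = -129*180 - 35 = -23220 - 35 = -23255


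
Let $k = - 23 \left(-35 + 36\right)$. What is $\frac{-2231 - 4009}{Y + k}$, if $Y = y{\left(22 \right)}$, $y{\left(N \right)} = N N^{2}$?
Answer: $- \frac{1248}{2125} \approx -0.58729$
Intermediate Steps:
$k = -23$ ($k = \left(-23\right) 1 = -23$)
$y{\left(N \right)} = N^{3}$
$Y = 10648$ ($Y = 22^{3} = 10648$)
$\frac{-2231 - 4009}{Y + k} = \frac{-2231 - 4009}{10648 - 23} = - \frac{6240}{10625} = \left(-6240\right) \frac{1}{10625} = - \frac{1248}{2125}$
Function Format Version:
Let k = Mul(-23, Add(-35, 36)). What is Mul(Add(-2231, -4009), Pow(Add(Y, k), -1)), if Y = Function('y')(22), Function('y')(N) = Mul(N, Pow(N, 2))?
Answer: Rational(-1248, 2125) ≈ -0.58729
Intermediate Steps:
k = -23 (k = Mul(-23, 1) = -23)
Function('y')(N) = Pow(N, 3)
Y = 10648 (Y = Pow(22, 3) = 10648)
Mul(Add(-2231, -4009), Pow(Add(Y, k), -1)) = Mul(Add(-2231, -4009), Pow(Add(10648, -23), -1)) = Mul(-6240, Pow(10625, -1)) = Mul(-6240, Rational(1, 10625)) = Rational(-1248, 2125)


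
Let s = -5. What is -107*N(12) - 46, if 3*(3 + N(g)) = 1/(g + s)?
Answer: 5668/21 ≈ 269.90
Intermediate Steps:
N(g) = -3 + 1/(3*(-5 + g)) (N(g) = -3 + 1/(3*(g - 5)) = -3 + 1/(3*(-5 + g)))
-107*N(12) - 46 = -107*(46 - 9*12)/(3*(-5 + 12)) - 46 = -107*(46 - 108)/(3*7) - 46 = -107*(-62)/(3*7) - 46 = -107*(-62/21) - 46 = 6634/21 - 46 = 5668/21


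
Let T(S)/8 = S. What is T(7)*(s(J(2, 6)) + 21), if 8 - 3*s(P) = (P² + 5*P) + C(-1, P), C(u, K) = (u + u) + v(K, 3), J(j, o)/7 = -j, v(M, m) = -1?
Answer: -2912/3 ≈ -970.67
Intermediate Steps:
T(S) = 8*S
J(j, o) = -7*j (J(j, o) = 7*(-j) = -7*j)
C(u, K) = -1 + 2*u (C(u, K) = (u + u) - 1 = 2*u - 1 = -1 + 2*u)
s(P) = 11/3 - 5*P/3 - P²/3 (s(P) = 8/3 - ((P² + 5*P) + (-1 + 2*(-1)))/3 = 8/3 - ((P² + 5*P) + (-1 - 2))/3 = 8/3 - ((P² + 5*P) - 3)/3 = 8/3 - (-3 + P² + 5*P)/3 = 8/3 + (1 - 5*P/3 - P²/3) = 11/3 - 5*P/3 - P²/3)
T(7)*(s(J(2, 6)) + 21) = (8*7)*((11/3 - (-35)*2/3 - (-7*2)²/3) + 21) = 56*((11/3 - 5/3*(-14) - ⅓*(-14)²) + 21) = 56*((11/3 + 70/3 - ⅓*196) + 21) = 56*((11/3 + 70/3 - 196/3) + 21) = 56*(-115/3 + 21) = 56*(-52/3) = -2912/3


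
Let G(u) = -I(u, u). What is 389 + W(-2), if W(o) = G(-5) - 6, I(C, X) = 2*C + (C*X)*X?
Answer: 518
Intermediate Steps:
I(C, X) = 2*C + C*X²
G(u) = -u*(2 + u²)
W(o) = 129 (W(o) = -1*(-5)*(2 + (-5)²) - 6 = -1*(-5)*(2 + 25) - 6 = -1*(-5)*27 - 6 = 135 - 6 = 129)
389 + W(-2) = 389 + 129 = 518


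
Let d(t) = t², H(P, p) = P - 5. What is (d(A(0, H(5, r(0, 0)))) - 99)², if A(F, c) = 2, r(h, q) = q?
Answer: 9025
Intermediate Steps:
H(P, p) = -5 + P
(d(A(0, H(5, r(0, 0)))) - 99)² = (2² - 99)² = (4 - 99)² = (-95)² = 9025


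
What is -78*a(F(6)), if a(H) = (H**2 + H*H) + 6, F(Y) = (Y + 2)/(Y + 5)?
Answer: -66612/121 ≈ -550.51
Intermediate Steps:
F(Y) = (2 + Y)/(5 + Y)
a(H) = 6 + 2*H**2 (a(H) = (H**2 + H**2) + 6 = 2*H**2 + 6 = 6 + 2*H**2)
-78*a(F(6)) = -78*(6 + 2*((2 + 6)/(5 + 6))**2) = -78*(6 + 2*(8/11)**2) = -78*(6 + 2*(64/121)) = -78*(6 + 128/121) = -78*854/121 = -66612/121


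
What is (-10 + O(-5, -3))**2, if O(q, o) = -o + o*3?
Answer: 256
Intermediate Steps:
O(q, o) = 2*o (O(q, o) = -o + 3*o = 2*o)
(-10 + O(-5, -3))**2 = (-10 + 2*(-3))**2 = (-10 - 6)**2 = (-16)**2 = 256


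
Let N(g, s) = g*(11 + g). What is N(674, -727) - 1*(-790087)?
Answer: 1251777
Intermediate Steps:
N(674, -727) - 1*(-790087) = 674*(11 + 674) - 1*(-790087) = 674*685 + 790087 = 461690 + 790087 = 1251777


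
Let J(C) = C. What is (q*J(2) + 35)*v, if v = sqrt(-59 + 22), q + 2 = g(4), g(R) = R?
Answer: 39*I*sqrt(37) ≈ 237.23*I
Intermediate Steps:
q = 2 (q = -2 + 4 = 2)
v = I*sqrt(37) (v = sqrt(-37) = I*sqrt(37) ≈ 6.0828*I)
(q*J(2) + 35)*v = (2*2 + 35)*(I*sqrt(37)) = (4 + 35)*(I*sqrt(37)) = 39*(I*sqrt(37)) = 39*I*sqrt(37)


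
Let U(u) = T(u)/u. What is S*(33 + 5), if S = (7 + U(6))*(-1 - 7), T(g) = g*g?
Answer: -3952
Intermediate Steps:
T(g) = g²
U(u) = u (U(u) = u²/u = u)
S = -104 (S = (7 + 6)*(-1 - 7) = 13*(-8) = -104)
S*(33 + 5) = -104*(33 + 5) = -104*38 = -3952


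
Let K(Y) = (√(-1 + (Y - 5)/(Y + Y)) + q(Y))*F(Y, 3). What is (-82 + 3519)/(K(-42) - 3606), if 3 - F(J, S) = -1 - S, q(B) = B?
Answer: -160851600/182520259 - 6874*I*√777/182520259 ≈ -0.88128 - 0.0010498*I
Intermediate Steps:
F(J, S) = 4 + S (F(J, S) = 3 - (-1 - S) = 3 + (1 + S) = 4 + S)
K(Y) = 7*Y + 7*√(-1 + (-5 + Y)/(2*Y)) (K(Y) = (√(-1 + (Y - 5)/(Y + Y)) + Y)*(4 + 3) = (√(-1 + (-5 + Y)/((2*Y))) + Y)*7 = (√(-1 + (-5 + Y)*(1/(2*Y))) + Y)*7 = (√(-1 + (-5 + Y)/(2*Y)) + Y)*7 = (Y + √(-1 + (-5 + Y)/(2*Y)))*7 = 7*Y + 7*√(-1 + (-5 + Y)/(2*Y)))
(-82 + 3519)/(K(-42) - 3606) = (-82 + 3519)/((7*(-42) + 7*√2*√(-1*(5 - 42)/(-42))/2) - 3606) = 3437/((-294 + 7*√2*√(-1*(-1/42)*(-37))/2) - 3606) = 3437/((-294 + 7*√2*√(-37/42)/2) - 3606) = 3437/((-294 + 7*√2*(I*√1554/42)/2) - 3606) = 3437/((-294 + I*√777/6) - 3606) = 3437/(-3900 + I*√777/6)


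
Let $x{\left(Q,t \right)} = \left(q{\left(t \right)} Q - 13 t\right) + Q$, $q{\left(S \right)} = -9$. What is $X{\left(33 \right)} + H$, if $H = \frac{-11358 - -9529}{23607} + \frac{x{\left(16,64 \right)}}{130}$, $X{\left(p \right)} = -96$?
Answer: $- \frac{31751585}{306891} \approx -103.46$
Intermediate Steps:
$x{\left(Q,t \right)} = - 13 t - 8 Q$ ($x{\left(Q,t \right)} = \left(- 9 Q - 13 t\right) + Q = \left(- 13 t - 9 Q\right) + Q = - 13 t - 8 Q$)
$H = - \frac{2290049}{306891}$ ($H = \frac{-11358 - -9529}{23607} + \frac{\left(-13\right) 64 - 128}{130} = \left(-11358 + 9529\right) \frac{1}{23607} + \left(-832 - 128\right) \frac{1}{130} = \left(-1829\right) \frac{1}{23607} - \frac{96}{13} = - \frac{1829}{23607} - \frac{96}{13} = - \frac{2290049}{306891} \approx -7.4621$)
$X{\left(33 \right)} + H = -96 - \frac{2290049}{306891} = - \frac{31751585}{306891}$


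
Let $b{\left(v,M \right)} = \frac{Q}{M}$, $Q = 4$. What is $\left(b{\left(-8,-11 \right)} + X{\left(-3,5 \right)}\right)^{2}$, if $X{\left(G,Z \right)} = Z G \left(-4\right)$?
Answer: $\frac{430336}{121} \approx 3556.5$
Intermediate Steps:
$b{\left(v,M \right)} = \frac{4}{M}$
$X{\left(G,Z \right)} = - 4 G Z$ ($X{\left(G,Z \right)} = G Z \left(-4\right) = - 4 G Z$)
$\left(b{\left(-8,-11 \right)} + X{\left(-3,5 \right)}\right)^{2} = \left(\frac{4}{-11} - \left(-12\right) 5\right)^{2} = \left(4 \left(- \frac{1}{11}\right) + 60\right)^{2} = \left(- \frac{4}{11} + 60\right)^{2} = \left(\frac{656}{11}\right)^{2} = \frac{430336}{121}$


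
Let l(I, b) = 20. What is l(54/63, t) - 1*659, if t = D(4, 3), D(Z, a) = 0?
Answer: -639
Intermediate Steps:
t = 0
l(54/63, t) - 1*659 = 20 - 1*659 = 20 - 659 = -639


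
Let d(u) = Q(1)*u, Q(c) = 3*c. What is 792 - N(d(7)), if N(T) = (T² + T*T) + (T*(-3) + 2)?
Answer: -29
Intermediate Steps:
d(u) = 3*u (d(u) = (3*1)*u = 3*u)
N(T) = 2 - 3*T + 2*T² (N(T) = (T² + T²) + (-3*T + 2) = 2*T² + (2 - 3*T) = 2 - 3*T + 2*T²)
792 - N(d(7)) = 792 - (2 - 9*7 + 2*(3*7)²) = 792 - (2 - 3*21 + 2*21²) = 792 - (2 - 63 + 2*441) = 792 - (2 - 63 + 882) = 792 - 1*821 = 792 - 821 = -29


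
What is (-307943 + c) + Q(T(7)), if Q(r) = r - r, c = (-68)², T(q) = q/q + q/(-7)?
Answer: -303319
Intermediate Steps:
T(q) = 1 - q/7 (T(q) = 1 + q*(-⅐) = 1 - q/7)
c = 4624
Q(r) = 0
(-307943 + c) + Q(T(7)) = (-307943 + 4624) + 0 = -303319 + 0 = -303319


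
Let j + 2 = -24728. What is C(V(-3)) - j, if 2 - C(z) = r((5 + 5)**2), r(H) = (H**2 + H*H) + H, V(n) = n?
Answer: 4632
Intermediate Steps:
j = -24730 (j = -2 - 24728 = -24730)
r(H) = H + 2*H**2 (r(H) = (H**2 + H**2) + H = 2*H**2 + H = H + 2*H**2)
C(z) = -20098 (C(z) = 2 - (5 + 5)**2*(1 + 2*(5 + 5)**2) = 2 - 10**2*(1 + 2*10**2) = 2 - 100*(1 + 2*100) = 2 - 100*(1 + 200) = 2 - 100*201 = 2 - 1*20100 = 2 - 20100 = -20098)
C(V(-3)) - j = -20098 - 1*(-24730) = -20098 + 24730 = 4632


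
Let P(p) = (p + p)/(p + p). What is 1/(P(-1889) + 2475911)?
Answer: 1/2475912 ≈ 4.0389e-7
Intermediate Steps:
P(p) = 1 (P(p) = (2*p)/((2*p)) = (2*p)*(1/(2*p)) = 1)
1/(P(-1889) + 2475911) = 1/(1 + 2475911) = 1/2475912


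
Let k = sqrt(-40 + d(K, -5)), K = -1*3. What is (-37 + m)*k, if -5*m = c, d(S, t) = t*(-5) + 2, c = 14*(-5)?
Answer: -23*I*sqrt(13) ≈ -82.928*I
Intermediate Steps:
K = -3
c = -70
d(S, t) = 2 - 5*t (d(S, t) = -5*t + 2 = 2 - 5*t)
k = I*sqrt(13) (k = sqrt(-40 + (2 - 5*(-5))) = sqrt(-40 + (2 + 25)) = sqrt(-40 + 27) = sqrt(-13) = I*sqrt(13) ≈ 3.6056*I)
m = 14 (m = -1/5*(-70) = 14)
(-37 + m)*k = (-37 + 14)*(I*sqrt(13)) = -23*I*sqrt(13)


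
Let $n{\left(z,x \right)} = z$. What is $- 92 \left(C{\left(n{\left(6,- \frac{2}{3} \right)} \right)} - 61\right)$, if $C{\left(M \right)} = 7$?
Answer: $4968$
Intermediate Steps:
$- 92 \left(C{\left(n{\left(6,- \frac{2}{3} \right)} \right)} - 61\right) = - 92 \left(7 - 61\right) = \left(-92\right) \left(-54\right) = 4968$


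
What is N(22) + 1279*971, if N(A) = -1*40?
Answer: 1241869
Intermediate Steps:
N(A) = -40
N(22) + 1279*971 = -40 + 1279*971 = -40 + 1241909 = 1241869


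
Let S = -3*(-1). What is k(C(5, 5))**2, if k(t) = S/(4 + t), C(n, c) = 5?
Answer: 1/9 ≈ 0.11111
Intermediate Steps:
S = 3
k(t) = 3/(4 + t)
k(C(5, 5))**2 = (3/(4 + 5))**2 = (3/9)**2 = (3*(1/9))**2 = (1/3)**2 = 1/9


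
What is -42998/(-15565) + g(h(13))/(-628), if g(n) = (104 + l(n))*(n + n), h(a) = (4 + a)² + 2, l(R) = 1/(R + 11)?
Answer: -138186981391/1475997820 ≈ -93.623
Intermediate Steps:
l(R) = 1/(11 + R)
h(a) = 2 + (4 + a)²
g(n) = 2*n*(104 + 1/(11 + n)) (g(n) = (104 + 1/(11 + n))*(n + n) = (104 + 1/(11 + n))*(2*n) = 2*n*(104 + 1/(11 + n)))
-42998/(-15565) + g(h(13))/(-628) = -42998/(-15565) + (2*(2 + (4 + 13)²)*(1145 + 104*(2 + (4 + 13)²))/(11 + (2 + (4 + 13)²)))/(-628) = -42998*(-1/15565) + (2*(2 + 17²)*(1145 + 104*(2 + 17²))/(11 + (2 + 17²)))*(-1/628) = 42998/15565 + (2*(2 + 289)*(1145 + 104*(2 + 289))/(11 + (2 + 289)))*(-1/628) = 42998/15565 + (2*291*(1145 + 104*291)/(11 + 291))*(-1/628) = 42998/15565 + (2*291*(1145 + 30264)/302)*(-1/628) = 42998/15565 + (2*291*(1/302)*31409)*(-1/628) = 42998/15565 + (9140019/151)*(-1/628) = 42998/15565 - 9140019/94828 = -138186981391/1475997820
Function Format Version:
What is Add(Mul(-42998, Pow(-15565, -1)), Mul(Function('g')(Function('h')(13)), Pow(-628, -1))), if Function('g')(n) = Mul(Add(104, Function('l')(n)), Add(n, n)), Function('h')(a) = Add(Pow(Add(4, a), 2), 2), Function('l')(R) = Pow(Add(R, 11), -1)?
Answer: Rational(-138186981391, 1475997820) ≈ -93.623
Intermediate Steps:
Function('l')(R) = Pow(Add(11, R), -1)
Function('h')(a) = Add(2, Pow(Add(4, a), 2))
Function('g')(n) = Mul(2, n, Add(104, Pow(Add(11, n), -1))) (Function('g')(n) = Mul(Add(104, Pow(Add(11, n), -1)), Add(n, n)) = Mul(Add(104, Pow(Add(11, n), -1)), Mul(2, n)) = Mul(2, n, Add(104, Pow(Add(11, n), -1))))
Add(Mul(-42998, Pow(-15565, -1)), Mul(Function('g')(Function('h')(13)), Pow(-628, -1))) = Add(Mul(-42998, Pow(-15565, -1)), Mul(Mul(2, Add(2, Pow(Add(4, 13), 2)), Pow(Add(11, Add(2, Pow(Add(4, 13), 2))), -1), Add(1145, Mul(104, Add(2, Pow(Add(4, 13), 2))))), Pow(-628, -1))) = Add(Mul(-42998, Rational(-1, 15565)), Mul(Mul(2, Add(2, Pow(17, 2)), Pow(Add(11, Add(2, Pow(17, 2))), -1), Add(1145, Mul(104, Add(2, Pow(17, 2))))), Rational(-1, 628))) = Add(Rational(42998, 15565), Mul(Mul(2, Add(2, 289), Pow(Add(11, Add(2, 289)), -1), Add(1145, Mul(104, Add(2, 289)))), Rational(-1, 628))) = Add(Rational(42998, 15565), Mul(Mul(2, 291, Pow(Add(11, 291), -1), Add(1145, Mul(104, 291))), Rational(-1, 628))) = Add(Rational(42998, 15565), Mul(Mul(2, 291, Pow(302, -1), Add(1145, 30264)), Rational(-1, 628))) = Add(Rational(42998, 15565), Mul(Mul(2, 291, Rational(1, 302), 31409), Rational(-1, 628))) = Add(Rational(42998, 15565), Mul(Rational(9140019, 151), Rational(-1, 628))) = Add(Rational(42998, 15565), Rational(-9140019, 94828)) = Rational(-138186981391, 1475997820)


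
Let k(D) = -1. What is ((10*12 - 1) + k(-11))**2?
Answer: 13924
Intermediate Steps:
((10*12 - 1) + k(-11))**2 = ((10*12 - 1) - 1)**2 = ((120 - 1) - 1)**2 = (119 - 1)**2 = 118**2 = 13924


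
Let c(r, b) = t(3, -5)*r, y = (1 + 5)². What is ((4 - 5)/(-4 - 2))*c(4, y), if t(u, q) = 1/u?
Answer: 2/9 ≈ 0.22222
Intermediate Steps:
y = 36 (y = 6² = 36)
c(r, b) = r/3
((4 - 5)/(-4 - 2))*c(4, y) = ((4 - 5)/(-4 - 2))*((⅓)*4) = -1/(-6)*(4/3) = -1*(-⅙)*(4/3) = (⅙)*(4/3) = 2/9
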